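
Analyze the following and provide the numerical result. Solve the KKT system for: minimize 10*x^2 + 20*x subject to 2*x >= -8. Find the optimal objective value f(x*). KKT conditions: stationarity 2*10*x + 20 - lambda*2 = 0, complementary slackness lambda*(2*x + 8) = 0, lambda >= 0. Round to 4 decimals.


Step 1: Try lambda = 0 (constraint inactive).
Stationarity: 2*10*x + 20 = 0
x* = -20/(2*10) = -1.0
Check constraint: 2*-1.0 = -2.0 >= -8 -- satisfied.
Step 2: Compute optimal value.
f(x*) = 10*(-1.0)^2 + 20*(-1.0) = -10.0


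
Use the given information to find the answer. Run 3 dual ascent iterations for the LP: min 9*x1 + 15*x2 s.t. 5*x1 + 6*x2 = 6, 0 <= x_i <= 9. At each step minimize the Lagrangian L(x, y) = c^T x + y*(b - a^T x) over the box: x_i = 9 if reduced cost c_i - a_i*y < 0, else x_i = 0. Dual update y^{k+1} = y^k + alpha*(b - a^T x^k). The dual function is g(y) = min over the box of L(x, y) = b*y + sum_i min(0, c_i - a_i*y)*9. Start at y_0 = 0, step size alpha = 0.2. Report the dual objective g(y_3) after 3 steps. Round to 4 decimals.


Dual ascent for LP: min 9*x1 + 15*x2, 5*x1 + 6*x2 = 6, 0 <= x_i <= 9
Step 1: y^k = 0.0, reduced costs: (9.0, 15.0)
  x^k = (0.0, 0.0), subgradient = b - a^T x = 6.0
  y^{k+1} = 0.0 + 0.2*6.0 = 1.2
Step 2: y^k = 1.2, reduced costs: (3.0, 7.8)
  x^k = (0.0, 0.0), subgradient = b - a^T x = 6.0
  y^{k+1} = 1.2 + 0.2*6.0 = 2.4
Step 3: y^k = 2.4, reduced costs: (-3.0, 0.6)
  x^k = (9.0, 0.0), subgradient = b - a^T x = -39.0
  y^{k+1} = 2.4 + 0.2*-39.0 = -5.4
Dual objective at y_3 = -5.4: reduced costs (36.0, 47.4), box minimizer x = (0.0, 0.0)
g(y_3) = b*y + (c1 - a1*y)*x1 + (c2 - a2*y)*x2 = 6*(-5.4) + 36.0*0.0 + 47.4*0.0 = -32.4 + 0.0 + 0.0 = -32.4


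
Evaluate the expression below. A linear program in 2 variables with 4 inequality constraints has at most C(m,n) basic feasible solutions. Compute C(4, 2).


Each vertex corresponds to some choice of n active constraints out of m, so the number of vertices is at most C(m, n) = m! / (n!(m-n)!).
m = 4, n = 2
Numerator: 4 * 3
Denominator: 2! = 2
C(4, 2) = 6


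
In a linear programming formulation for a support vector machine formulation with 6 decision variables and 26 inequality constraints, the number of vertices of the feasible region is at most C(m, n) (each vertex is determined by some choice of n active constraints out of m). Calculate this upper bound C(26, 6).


Each vertex corresponds to some choice of n active constraints out of m, so the number of vertices is at most C(m, n) = m! / (n!(m-n)!).
m = 26, n = 6
Numerator: 26 * 25 * 24 * 23 * 22 * 21
Denominator: 6! = 720
C(26, 6) = 230230


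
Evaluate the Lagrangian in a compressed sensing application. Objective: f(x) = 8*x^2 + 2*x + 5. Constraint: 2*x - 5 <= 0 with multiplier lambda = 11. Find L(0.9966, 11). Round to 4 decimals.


Step 1: Evaluate f(x).
f(0.9966) = 8*0.9966^2 + 2*0.9966 + 5 = 14.9389
Step 2: Evaluate g(x).
g(0.9966) = 2*0.9966 - 5 = -3.0068
Step 3: Compute Lagrangian.
L = 14.9389 + 11*-3.0068 = -18.1359


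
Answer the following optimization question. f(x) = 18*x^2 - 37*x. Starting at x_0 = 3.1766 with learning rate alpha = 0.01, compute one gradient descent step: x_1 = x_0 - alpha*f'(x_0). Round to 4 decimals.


We compute the gradient at x_0 and apply the update.
f'(x) = 36*x - 37
f'(3.1766) = 36*3.1766 - 37 = 77.3576
x_1 = 3.1766 - 0.01*77.3576 = 2.403


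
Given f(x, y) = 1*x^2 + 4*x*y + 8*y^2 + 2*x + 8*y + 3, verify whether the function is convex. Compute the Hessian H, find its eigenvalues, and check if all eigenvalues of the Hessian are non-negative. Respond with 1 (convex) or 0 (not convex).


The Hessian of f(x,y) = 1*x^2 + 4*x*y + 8*y^2 + 2*x + 8*y + 3 is:
H = [[2, 4], [4, 16]]
Trace = 2 + 16 = 18
Determinant = 2*16 - (4)^2 = 16
Discriminant = (18)^2 - 4*16 = 260.0
Eigenvalues: lambda_1 = 0.9377, lambda_2 = 17.0623
The function is convex.

1


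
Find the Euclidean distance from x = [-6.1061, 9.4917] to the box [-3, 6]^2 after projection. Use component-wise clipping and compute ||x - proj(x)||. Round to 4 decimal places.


Project each component onto [-3, 6].
clip(-6.1061) = -3.0, clip(9.4917) = 6.0
Projection = [-3.0, 6.0]
Squared diffs: [9.6479, 12.192]
Distance = sqrt(21.8399) = 4.6733


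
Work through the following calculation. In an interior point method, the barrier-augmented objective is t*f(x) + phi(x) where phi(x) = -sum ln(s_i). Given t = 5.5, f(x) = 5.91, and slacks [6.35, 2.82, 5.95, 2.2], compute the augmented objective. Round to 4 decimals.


Step 1: Compute log-barrier.
ln values: [1.8485, 1.0367, 1.7834, 0.7885]
phi = -(1.8485 + 1.0367 + 1.7834 + 0.7885) = -5.457
Step 2: Compute augmented objective.
t*f(x) = 5.5*5.91 = 32.505
Total = 32.505 - 5.457 = 27.048


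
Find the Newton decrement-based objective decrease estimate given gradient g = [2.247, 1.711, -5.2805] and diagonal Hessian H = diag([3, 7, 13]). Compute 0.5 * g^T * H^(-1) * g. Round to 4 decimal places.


Step 1: H is diagonal, so H^(-1) * g = [0.749, 0.2444, -0.4062].
Step 2: g^T H^(-1) g = sum_i g_i^2 / H_ii
  = (2.247)^2/3 + (1.711)^2/7 + (-5.2805)^2/13
  = 1.683 + 0.4182 + 2.1449 = 4.2461
Step 3: Objective decrease = 0.5 * g^T H^(-1) g = 2.1231


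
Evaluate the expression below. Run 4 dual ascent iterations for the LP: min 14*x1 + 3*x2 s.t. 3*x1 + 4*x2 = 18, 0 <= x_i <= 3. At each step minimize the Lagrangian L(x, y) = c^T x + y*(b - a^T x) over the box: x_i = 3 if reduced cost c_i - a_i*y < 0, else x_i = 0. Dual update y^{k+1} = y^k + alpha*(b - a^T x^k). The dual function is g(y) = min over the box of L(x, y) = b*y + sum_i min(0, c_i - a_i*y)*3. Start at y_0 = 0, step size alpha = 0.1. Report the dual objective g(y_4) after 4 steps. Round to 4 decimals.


Dual ascent for LP: min 14*x1 + 3*x2, 3*x1 + 4*x2 = 18, 0 <= x_i <= 3
Step 1: y^k = 0.0, reduced costs: (14.0, 3.0)
  x^k = (0.0, 0.0), subgradient = b - a^T x = 18.0
  y^{k+1} = 0.0 + 0.1*18.0 = 1.8
Step 2: y^k = 1.8, reduced costs: (8.6, -4.2)
  x^k = (0.0, 3.0), subgradient = b - a^T x = 6.0
  y^{k+1} = 1.8 + 0.1*6.0 = 2.4
Step 3: y^k = 2.4, reduced costs: (6.8, -6.6)
  x^k = (0.0, 3.0), subgradient = b - a^T x = 6.0
  y^{k+1} = 2.4 + 0.1*6.0 = 3.0
Step 4: y^k = 3.0, reduced costs: (5.0, -9.0)
  x^k = (0.0, 3.0), subgradient = b - a^T x = 6.0
  y^{k+1} = 3.0 + 0.1*6.0 = 3.6
Dual objective at y_4 = 3.6: reduced costs (3.2, -11.4), box minimizer x = (0.0, 3.0)
g(y_4) = b*y + (c1 - a1*y)*x1 + (c2 - a2*y)*x2 = 18*3.6 + 3.2*0.0 + (-11.4)*3.0 = 64.8 + 0.0 - 34.2 = 30.6


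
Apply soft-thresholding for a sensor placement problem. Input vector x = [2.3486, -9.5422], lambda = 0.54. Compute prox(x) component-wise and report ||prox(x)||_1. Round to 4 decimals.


Soft-thresholding with lambda = 0.54:
prox(2.3486) = sign(2.3486)*max(|2.3486| - 0.54, 0) = 1.8086
prox(-9.5422) = sign(-9.5422)*max(|-9.5422| - 0.54, 0) = -9.0022
prox(x) = [1.8086, -9.0022]
||prox(x)||_1 = 1.8086 + 9.0022 = 10.8108


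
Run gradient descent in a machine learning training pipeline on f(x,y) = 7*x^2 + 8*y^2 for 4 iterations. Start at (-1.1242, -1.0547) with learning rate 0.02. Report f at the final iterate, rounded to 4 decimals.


Gradient descent on f(x,y) = 7*x^2 + 8*y^2.
Starting point: (-1.1242, -1.0547), alpha = 0.02
Step 1: grad_x = 2*7*-1.1242 = -15.7388, grad_y = 2*8*-1.0547 = -16.8752
  x_1 = -1.1242 - 0.02*-15.7388 = -0.8094
  y_1 = -1.0547 - 0.02*-16.8752 = -0.7172
Step 2: grad_x = 2*7*-0.8094 = -11.3319, grad_y = 2*8*-0.7172 = -11.4751
  x_2 = -0.8094 - 0.02*-11.3319 = -0.5828
  y_2 = -0.7172 - 0.02*-11.4751 = -0.4877
Step 3: grad_x = 2*7*-0.5828 = -8.159, grad_y = 2*8*-0.4877 = -7.8031
  x_3 = -0.5828 - 0.02*-8.159 = -0.4196
  y_3 = -0.4877 - 0.02*-7.8031 = -0.3316
Step 4: grad_x = 2*7*-0.4196 = -5.8745, grad_y = 2*8*-0.3316 = -5.3061
  x_4 = -0.4196 - 0.02*-5.8745 = -0.3021
  y_4 = -0.3316 - 0.02*-5.3061 = -0.2255
f(-0.3021, -0.2255) = 7*(-0.3021)^2 + 8*(-0.2255)^2 = 1.0458


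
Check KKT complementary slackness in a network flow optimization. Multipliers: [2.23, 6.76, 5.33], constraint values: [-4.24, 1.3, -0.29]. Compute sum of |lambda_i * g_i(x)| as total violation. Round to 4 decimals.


KKT complementary slackness check:
lambda_1 * g_1 = 2.23 * -4.24 = -9.4552
lambda_2 * g_2 = 6.76 * 1.3 = 8.788
lambda_3 * g_3 = 5.33 * -0.29 = -1.5457
Total violation = 9.4552 + 8.788 + 1.5457 = 19.7889


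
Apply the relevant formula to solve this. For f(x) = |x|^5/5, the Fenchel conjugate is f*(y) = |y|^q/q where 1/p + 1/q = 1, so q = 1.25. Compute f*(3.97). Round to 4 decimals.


The conjugate exponent q satisfies 1/p + 1/q = 1.
p = 5, so q = 5/(5 - 1) = 1.25
|y|^q = 3.97^1.25 = 5.6039
f*(3.97) = 5.6039 / 1.25 = 4.4831


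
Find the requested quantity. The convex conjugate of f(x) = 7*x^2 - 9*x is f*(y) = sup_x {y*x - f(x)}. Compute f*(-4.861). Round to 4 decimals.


f*(y) = sup_x {y*x - a*x^2 - b*x} = sup_x {(y-b)*x - a*x^2}
FOC: (y - b) - 2a*x = 0 => x* = (y - b)/(2a)
x* = (-4.861 + 9)/(2*7) = 0.2956
f*(-4.861) = (y-b)^2/(4a) = (-4.861 + 9)^2/(4*7)
= 17.1313/28 = 0.6118


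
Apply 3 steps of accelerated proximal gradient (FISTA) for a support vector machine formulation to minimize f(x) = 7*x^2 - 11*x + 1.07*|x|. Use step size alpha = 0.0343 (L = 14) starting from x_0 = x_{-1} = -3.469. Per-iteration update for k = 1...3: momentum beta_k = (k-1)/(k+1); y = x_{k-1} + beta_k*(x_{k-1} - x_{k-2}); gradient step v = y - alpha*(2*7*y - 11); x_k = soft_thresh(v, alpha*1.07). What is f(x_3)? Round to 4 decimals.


FISTA on f(x) = 7*x^2 - 11*x + 1.07*|x|
L = 14, alpha = 0.0343
Iteration 1: beta = 0.0, y = -3.469 + 0.0*(-3.469 + 3.469) = -3.469
  grad(y) = -59.566, v = y - alpha*grad = -1.4259
  prox(v) = soft_thresh(-1.4259, 0.0367) = -1.3892
Iteration 2: beta = 0.3333, y = -1.3892 + 0.3333*(-1.3892 + 3.469) = -0.6959
  grad(y) = -20.7428, v = y - alpha*grad = 0.0156
  prox(v) = soft_thresh(0.0156, 0.0367) = 0.0
Iteration 3: beta = 0.5, y = 0.0 + 0.5*(0.0 + 1.3892) = 0.6946
  grad(y) = -1.2757, v = y - alpha*grad = 0.7383
  prox(v) = soft_thresh(0.7383, 0.0367) = 0.7016
f(x_3) = 7*0.7016^2 - 11*0.7016 + 1.07*|0.7016| = -3.5212


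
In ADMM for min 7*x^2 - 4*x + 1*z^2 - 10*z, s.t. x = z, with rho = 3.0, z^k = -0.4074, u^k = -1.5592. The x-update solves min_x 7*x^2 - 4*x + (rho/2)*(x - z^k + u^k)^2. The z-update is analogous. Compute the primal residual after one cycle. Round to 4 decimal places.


ADMM iteration with rho = 3.0, z^k = -0.4074, u^k = -1.5592
Step 1: x-update.
Minimize 7*x^2 - 4*x + (3.0/2)*(x + 0.4074 - 1.5592)^2
FOC: (2*7 + 3.0)*x = 4 + 3.0*(-0.4074 + 1.5592)
x^{k+1} = 0.4386
Step 2: z-update.
Minimize 1*z^2 - 10*z + (3.0/2)*(0.4386 - z - 1.5592)^2
FOC: (2*1 + 3.0)*z = 10 + 3.0*(0.4386 - 1.5592)
z^{k+1} = 1.3276
Step 3: u-update.
u^{k+1} = -1.5592 + 0.4386 - 1.3276 = -2.4483
Step 4: Primal residual = |0.4386 - 1.3276| = 0.8891


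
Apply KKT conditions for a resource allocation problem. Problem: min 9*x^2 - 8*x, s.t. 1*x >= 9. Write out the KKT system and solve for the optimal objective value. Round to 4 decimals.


Step 1: Try lambda = 0 (constraint inactive).
x_unc = 8/(2*9) = 0.4444
Check: 1*0.4444 = 0.4444 < 9 -- violated!
Step 2: Constraint must be active: 1*x = 9
x* = 9/1 = 9.0
lambda = (2*9*9.0 - 8)/1 = 154.0
Step 3: Compute optimal value.
f(x*) = 9*9.0^2 - 8*9.0 = 657.0


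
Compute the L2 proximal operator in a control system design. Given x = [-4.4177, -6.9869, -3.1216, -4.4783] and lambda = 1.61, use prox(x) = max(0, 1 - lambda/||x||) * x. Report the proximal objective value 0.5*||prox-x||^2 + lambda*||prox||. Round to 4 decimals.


Step 1: Compute ||x||.
||x|| = 9.9062
Step 2: Compute scaling factor.
scale = max(0, 1 - 1.61/9.9062) = 0.8375
Step 3: prox(x) = [-3.6997, -5.8514, -2.6143, -3.7505]
||prox(x)|| = 8.2962
Step 4: Proximal objective.
0.5*||prox-x||^2 = 1.2961
lambda*||prox|| = 13.3569
Total = 14.6529


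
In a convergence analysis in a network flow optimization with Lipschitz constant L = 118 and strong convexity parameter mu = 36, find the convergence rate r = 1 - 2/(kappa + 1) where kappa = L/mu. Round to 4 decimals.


Step 1: Compute the condition number.
kappa = L/mu = 118/36 = 3.2778
Step 2: Compute the convergence rate.
r = 1 - 2/(kappa + 1) = 1 - 2*mu/(L + mu) = (L - mu)/(L + mu) = 82/154 = 0.5325


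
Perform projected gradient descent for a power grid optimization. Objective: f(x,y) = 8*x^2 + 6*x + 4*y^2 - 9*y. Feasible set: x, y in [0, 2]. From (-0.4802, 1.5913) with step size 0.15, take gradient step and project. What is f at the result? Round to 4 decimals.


Step 1: Compute gradient at (-0.4802, 1.5913).
grad_x = 2*8*-0.4802 + 6 = -1.6832
grad_y = 2*4*1.5913 - 9 = 3.7304
Step 2: Gradient step.
x_raw = -0.4802 - 0.15*-1.6832 = -0.2277
y_raw = 1.5913 - 0.15*3.7304 = 1.0317
Step 3: Project onto [0, 2].
x_proj = clip(-0.2277) = 0.0
y_proj = clip(1.0317) = 1.0317
Step 4: Evaluate f.
f(0.0, 1.0317) = -5.0277


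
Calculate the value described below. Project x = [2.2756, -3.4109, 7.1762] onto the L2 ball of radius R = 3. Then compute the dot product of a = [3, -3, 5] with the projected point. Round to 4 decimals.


Step 1: Compute ||x|| (intermediates to 6 decimals).
||x|| = sqrt(2.2756^2 + (-3.4109)^2 + 7.1762^2) = 8.265013
Step 2: Project.
Since ||x|| > R, scale = R/||x|| = 3/8.265013 = 0.362976, proj(x) = scale * x
proj(x) = [0.825988, -1.238075, 2.604788]
Step 3: Dot product.
a^T * proj(x) = 3*0.825988 - 3*(-1.238075) + 5*2.604788 = 19.2161


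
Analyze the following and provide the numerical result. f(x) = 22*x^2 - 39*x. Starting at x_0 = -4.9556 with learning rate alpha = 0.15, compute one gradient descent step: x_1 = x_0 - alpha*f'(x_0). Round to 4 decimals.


We compute the gradient at x_0 and apply the update.
f'(x) = 44*x - 39
f'(-4.9556) = 44*-4.9556 - 39 = -257.0464
x_1 = -4.9556 - 0.15*-257.0464 = 33.6014


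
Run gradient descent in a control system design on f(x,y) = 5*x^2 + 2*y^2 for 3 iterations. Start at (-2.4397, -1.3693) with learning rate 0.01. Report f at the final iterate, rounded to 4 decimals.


Gradient descent on f(x,y) = 5*x^2 + 2*y^2.
Starting point: (-2.4397, -1.3693), alpha = 0.01
Step 1: grad_x = 2*5*-2.4397 = -24.397, grad_y = 2*2*-1.3693 = -5.4772
  x_1 = -2.4397 - 0.01*-24.397 = -2.1957
  y_1 = -1.3693 - 0.01*-5.4772 = -1.3145
Step 2: grad_x = 2*5*-2.1957 = -21.9573, grad_y = 2*2*-1.3145 = -5.2581
  x_2 = -2.1957 - 0.01*-21.9573 = -1.9762
  y_2 = -1.3145 - 0.01*-5.2581 = -1.2619
Step 3: grad_x = 2*5*-1.9762 = -19.7616, grad_y = 2*2*-1.2619 = -5.0478
  x_3 = -1.9762 - 0.01*-19.7616 = -1.7785
  y_3 = -1.2619 - 0.01*-5.0478 = -1.2115
f(-1.7785, -1.2115) = 5*(-1.7785)^2 + 2*(-1.2115)^2 = 18.7514


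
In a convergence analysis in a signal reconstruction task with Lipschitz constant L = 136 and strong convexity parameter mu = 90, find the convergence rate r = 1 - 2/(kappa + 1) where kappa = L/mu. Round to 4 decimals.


Step 1: Compute the condition number.
kappa = L/mu = 136/90 = 1.5111
Step 2: Compute the convergence rate.
r = 1 - 2/(kappa + 1) = 1 - 2*mu/(L + mu) = (L - mu)/(L + mu) = 46/226 = 0.2035


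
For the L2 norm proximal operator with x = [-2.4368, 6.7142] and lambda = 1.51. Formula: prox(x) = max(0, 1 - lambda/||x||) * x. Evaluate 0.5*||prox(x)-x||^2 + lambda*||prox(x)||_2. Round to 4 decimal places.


Step 1: Compute ||x||.
||x|| = 7.1427
Step 2: Compute scaling factor.
scale = max(0, 1 - 1.51/7.1427) = 0.7886
Step 3: prox(x) = [-1.9217, 5.2948]
||prox(x)|| = 5.6327
Step 4: Proximal objective.
0.5*||prox-x||^2 = 1.1401
lambda*||prox|| = 8.5054
Total = 9.6455


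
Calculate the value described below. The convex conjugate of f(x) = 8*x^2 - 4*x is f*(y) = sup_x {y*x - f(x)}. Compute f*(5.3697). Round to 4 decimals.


f*(y) = sup_x {y*x - a*x^2 - b*x} = sup_x {(y-b)*x - a*x^2}
FOC: (y - b) - 2a*x = 0 => x* = (y - b)/(2a)
x* = (5.3697 + 4)/(2*8) = 0.5856
f*(5.3697) = (y-b)^2/(4a) = (5.3697 + 4)^2/(4*8)
= 87.7913/32 = 2.7435


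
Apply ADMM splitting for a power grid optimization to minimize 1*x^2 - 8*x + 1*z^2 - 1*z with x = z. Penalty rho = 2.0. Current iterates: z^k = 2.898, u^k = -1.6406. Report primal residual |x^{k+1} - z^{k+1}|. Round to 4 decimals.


ADMM iteration with rho = 2.0, z^k = 2.898, u^k = -1.6406
Step 1: x-update.
Minimize 1*x^2 - 8*x + (2.0/2)*(x - 2.898 - 1.6406)^2
FOC: (2*1 + 2.0)*x = 8 + 2.0*(2.898 + 1.6406)
x^{k+1} = 4.2693
Step 2: z-update.
Minimize 1*z^2 - 1*z + (2.0/2)*(4.2693 - z - 1.6406)^2
FOC: (2*1 + 2.0)*z = 1 + 2.0*(4.2693 - 1.6406)
z^{k+1} = 1.5644
Step 3: u-update.
u^{k+1} = -1.6406 + 4.2693 - 1.5644 = 1.0644
Step 4: Primal residual = |4.2693 - 1.5644| = 2.705


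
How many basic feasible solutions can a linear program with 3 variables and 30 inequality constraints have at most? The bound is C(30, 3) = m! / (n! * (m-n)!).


Each vertex corresponds to some choice of n active constraints out of m, so the number of vertices is at most C(m, n) = m! / (n!(m-n)!).
m = 30, n = 3
Numerator: 30 * 29 * 28
Denominator: 3! = 6
C(30, 3) = 4060


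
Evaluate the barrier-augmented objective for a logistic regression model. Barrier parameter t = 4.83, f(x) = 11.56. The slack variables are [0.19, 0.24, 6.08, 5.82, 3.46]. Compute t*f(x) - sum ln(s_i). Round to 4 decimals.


Step 1: Compute log-barrier.
ln values: [-1.6607, -1.4271, 1.805, 1.7613, 1.2413]
phi = -(-1.6607 - 1.4271 + 1.805 + 1.7613 + 1.2413) = -1.7197
Step 2: Compute augmented objective.
t*f(x) = 4.83*11.56 = 55.8348
Total = 55.8348 - 1.7197 = 54.1151


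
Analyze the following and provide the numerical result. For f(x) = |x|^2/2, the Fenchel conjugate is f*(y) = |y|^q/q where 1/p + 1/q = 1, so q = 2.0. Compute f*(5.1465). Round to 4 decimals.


The conjugate exponent q satisfies 1/p + 1/q = 1.
p = 2, so q = 2/(2 - 1) = 2.0
|y|^q = 5.1465^2.0 = 26.4865
f*(5.1465) = 26.4865 / 2.0 = 13.2432


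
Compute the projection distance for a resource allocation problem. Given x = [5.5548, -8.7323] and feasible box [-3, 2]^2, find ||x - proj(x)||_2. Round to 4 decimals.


Project each component onto [-3, 2].
clip(5.5548) = 2.0, clip(-8.7323) = -3.0
Projection = [2.0, -3.0]
Squared diffs: [12.6366, 32.8593]
Distance = sqrt(45.4959) = 6.7451


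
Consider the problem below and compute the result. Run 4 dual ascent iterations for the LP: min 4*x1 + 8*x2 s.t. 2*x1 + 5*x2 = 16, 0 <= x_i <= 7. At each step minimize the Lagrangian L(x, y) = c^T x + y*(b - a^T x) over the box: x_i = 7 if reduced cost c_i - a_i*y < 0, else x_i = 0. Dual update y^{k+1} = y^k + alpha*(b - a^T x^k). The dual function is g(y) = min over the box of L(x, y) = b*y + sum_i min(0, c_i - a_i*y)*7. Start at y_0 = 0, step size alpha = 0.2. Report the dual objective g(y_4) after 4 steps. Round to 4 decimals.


Dual ascent for LP: min 4*x1 + 8*x2, 2*x1 + 5*x2 = 16, 0 <= x_i <= 7
Step 1: y^k = 0.0, reduced costs: (4.0, 8.0)
  x^k = (0.0, 0.0), subgradient = b - a^T x = 16.0
  y^{k+1} = 0.0 + 0.2*16.0 = 3.2
Step 2: y^k = 3.2, reduced costs: (-2.4, -8.0)
  x^k = (7.0, 7.0), subgradient = b - a^T x = -33.0
  y^{k+1} = 3.2 + 0.2*-33.0 = -3.4
Step 3: y^k = -3.4, reduced costs: (10.8, 25.0)
  x^k = (0.0, 0.0), subgradient = b - a^T x = 16.0
  y^{k+1} = -3.4 + 0.2*16.0 = -0.2
Step 4: y^k = -0.2, reduced costs: (4.4, 9.0)
  x^k = (0.0, 0.0), subgradient = b - a^T x = 16.0
  y^{k+1} = -0.2 + 0.2*16.0 = 3.0
Dual objective at y_4 = 3.0: reduced costs (-2.0, -7.0), box minimizer x = (7.0, 7.0)
g(y_4) = b*y + (c1 - a1*y)*x1 + (c2 - a2*y)*x2 = 16*3.0 + (-2.0)*7.0 + (-7.0)*7.0 = 48.0 - 14.0 - 49.0 = -15.0


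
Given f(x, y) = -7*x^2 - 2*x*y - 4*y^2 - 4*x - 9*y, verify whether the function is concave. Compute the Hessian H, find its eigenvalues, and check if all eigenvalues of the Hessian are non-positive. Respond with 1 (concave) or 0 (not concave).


The Hessian of f(x,y) = -7*x^2 - 2*x*y - 4*y^2 - 4*x - 9*y is:
H = [[-14, -2], [-2, -8]]
Trace = -14 - 8 = -22
Determinant = -14*-8 - (-2)^2 = 108
Discriminant = (-22)^2 - 4*108 = 52.0
Eigenvalues: lambda_1 = -14.6056, lambda_2 = -7.3944
The function is concave.

1


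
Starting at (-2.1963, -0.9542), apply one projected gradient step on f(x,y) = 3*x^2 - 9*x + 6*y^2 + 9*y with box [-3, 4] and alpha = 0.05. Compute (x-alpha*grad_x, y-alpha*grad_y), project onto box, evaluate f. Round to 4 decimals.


Step 1: Compute gradient at (-2.1963, -0.9542).
grad_x = 2*3*-2.1963 - 9 = -22.1778
grad_y = 2*6*-0.9542 + 9 = -2.4504
Step 2: Gradient step.
x_raw = -2.1963 - 0.05*-22.1778 = -1.0874
y_raw = -0.9542 - 0.05*-2.4504 = -0.8317
Step 3: Project onto [-3, 4].
x_proj = clip(-1.0874) = -1.0874
y_proj = clip(-0.8317) = -0.8317
Step 4: Evaluate f.
f(-1.0874, -0.8317) = 9.9991


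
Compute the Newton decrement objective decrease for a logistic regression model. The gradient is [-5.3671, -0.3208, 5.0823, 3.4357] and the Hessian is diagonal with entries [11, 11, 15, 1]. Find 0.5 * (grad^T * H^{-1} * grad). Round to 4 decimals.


Step 1: H is diagonal, so H^(-1) * g = [-0.4879, -0.0292, 0.3388, 3.4357].
Step 2: g^T H^(-1) g = sum_i g_i^2 / H_ii
  = (-5.3671)^2/11 + (-0.3208)^2/11 + (5.0823)^2/15 + (3.4357)^2/1
  = 2.6187 + 0.0094 + 1.722 + 11.804 = 16.1541
Step 3: Objective decrease = 0.5 * g^T H^(-1) g = 8.077


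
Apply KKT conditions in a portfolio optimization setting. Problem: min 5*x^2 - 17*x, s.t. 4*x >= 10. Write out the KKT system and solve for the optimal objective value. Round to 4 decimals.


Step 1: Try lambda = 0 (constraint inactive).
x_unc = 17/(2*5) = 1.7
Check: 4*1.7 = 6.8 < 10 -- violated!
Step 2: Constraint must be active: 4*x = 10
x* = 10/4 = 2.5
lambda = (2*5*2.5 - 17)/4 = 2.0
Step 3: Compute optimal value.
f(x*) = 5*2.5^2 - 17*2.5 = -11.25


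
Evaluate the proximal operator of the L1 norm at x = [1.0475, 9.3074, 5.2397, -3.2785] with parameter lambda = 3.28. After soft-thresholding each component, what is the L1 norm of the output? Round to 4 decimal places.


Soft-thresholding with lambda = 3.28:
prox(1.0475) = sign(1.0475)*max(|1.0475| - 3.28, 0) = 0.0
prox(9.3074) = sign(9.3074)*max(|9.3074| - 3.28, 0) = 6.0274
prox(5.2397) = sign(5.2397)*max(|5.2397| - 3.28, 0) = 1.9597
prox(-3.2785) = sign(-3.2785)*max(|-3.2785| - 3.28, 0) = 0.0
prox(x) = [0.0, 6.0274, 1.9597, 0.0]
||prox(x)||_1 = 0.0 + 6.0274 + 1.9597 + 0.0 = 7.9871


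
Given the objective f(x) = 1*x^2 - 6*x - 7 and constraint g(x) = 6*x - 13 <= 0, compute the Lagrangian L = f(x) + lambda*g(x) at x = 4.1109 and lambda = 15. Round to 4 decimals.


Step 1: Evaluate f(x).
f(4.1109) = 1*4.1109^2 - 6*4.1109 - 7 = -14.7659
Step 2: Evaluate g(x).
g(4.1109) = 6*4.1109 - 13 = 11.6654
Step 3: Compute Lagrangian.
L = -14.7659 + 15*11.6654 = 160.2151


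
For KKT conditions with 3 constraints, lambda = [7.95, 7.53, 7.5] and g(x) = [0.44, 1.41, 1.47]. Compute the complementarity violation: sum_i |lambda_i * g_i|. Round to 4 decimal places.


KKT complementary slackness check:
lambda_1 * g_1 = 7.95 * 0.44 = 3.498
lambda_2 * g_2 = 7.53 * 1.41 = 10.6173
lambda_3 * g_3 = 7.5 * 1.47 = 11.025
Total violation = 3.498 + 10.6173 + 11.025 = 25.1403


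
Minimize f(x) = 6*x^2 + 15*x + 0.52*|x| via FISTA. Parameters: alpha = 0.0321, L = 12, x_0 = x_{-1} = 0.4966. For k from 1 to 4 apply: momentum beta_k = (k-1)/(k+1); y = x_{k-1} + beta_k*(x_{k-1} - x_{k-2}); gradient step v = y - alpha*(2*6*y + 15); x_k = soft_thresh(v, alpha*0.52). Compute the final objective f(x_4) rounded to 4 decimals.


FISTA on f(x) = 6*x^2 + 15*x + 0.52*|x|
L = 12, alpha = 0.0321
Iteration 1: beta = 0.0, y = 0.4966 + 0.0*(0.4966 - 0.4966) = 0.4966
  grad(y) = 20.9592, v = y - alpha*grad = -0.1762
  prox(v) = soft_thresh(-0.1762, 0.0167) = -0.1595
Iteration 2: beta = 0.3333, y = -0.1595 + 0.3333*(-0.1595 - 0.4966) = -0.3782
  grad(y) = 10.4616, v = y - alpha*grad = -0.714
  prox(v) = soft_thresh(-0.714, 0.0167) = -0.6973
Iteration 3: beta = 0.5, y = -0.6973 + 0.5*(-0.6973 + 0.1595) = -0.9662
  grad(y) = 3.4052, v = y - alpha*grad = -1.0755
  prox(v) = soft_thresh(-1.0755, 0.0167) = -1.0589
Iteration 4: beta = 0.6, y = -1.0589 + 0.6*(-1.0589 + 0.6973) = -1.2758
  grad(y) = -0.3092, v = y - alpha*grad = -1.2658
  prox(v) = soft_thresh(-1.2658, 0.0167) = -1.2491
f(x_4) = 6*(-1.2491)^2 + 15*(-1.2491) + 0.52*|-1.2491| = -8.7254


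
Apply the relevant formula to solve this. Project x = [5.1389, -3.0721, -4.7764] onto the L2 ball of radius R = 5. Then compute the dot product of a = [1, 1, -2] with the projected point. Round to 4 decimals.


Step 1: Compute ||x|| (intermediates to 6 decimals).
||x|| = sqrt(5.1389^2 + (-3.0721)^2 + (-4.7764)^2) = 7.658987
Step 2: Project.
Since ||x|| > R, scale = R/||x|| = 5/7.658987 = 0.652828, proj(x) = scale * x
proj(x) = [3.354818, -2.005553, -3.118168]
Step 3: Dot product.
a^T * proj(x) = 1*3.354818 + 1*(-2.005553) - 2*(-3.118168) = 7.5856


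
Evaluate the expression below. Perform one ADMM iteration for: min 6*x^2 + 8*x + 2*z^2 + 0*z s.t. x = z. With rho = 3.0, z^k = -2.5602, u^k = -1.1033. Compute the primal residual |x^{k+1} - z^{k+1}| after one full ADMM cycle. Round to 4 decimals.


ADMM iteration with rho = 3.0, z^k = -2.5602, u^k = -1.1033
Step 1: x-update.
Minimize 6*x^2 + 8*x + (3.0/2)*(x + 2.5602 - 1.1033)^2
FOC: (2*6 + 3.0)*x = -8 + 3.0*(-2.5602 + 1.1033)
x^{k+1} = -0.8247
Step 2: z-update.
Minimize 2*z^2 + 0*z + (3.0/2)*(-0.8247 - z - 1.1033)^2
FOC: (2*2 + 3.0)*z = 0 + 3.0*(-0.8247 - 1.1033)
z^{k+1} = -0.8263
Step 3: u-update.
u^{k+1} = -1.1033 - 0.8247 + 0.8263 = -1.1017
Step 4: Primal residual = |-0.8247 + 0.8263| = 0.0016


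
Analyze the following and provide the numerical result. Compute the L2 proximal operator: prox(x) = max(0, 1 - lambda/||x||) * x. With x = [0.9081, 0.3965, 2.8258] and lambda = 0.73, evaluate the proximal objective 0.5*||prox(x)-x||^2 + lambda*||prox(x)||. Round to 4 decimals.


Step 1: Compute ||x||.
||x|| = 2.9945
Step 2: Compute scaling factor.
scale = max(0, 1 - 0.73/2.9945) = 0.7562
Step 3: prox(x) = [0.6867, 0.2998, 2.1369]
||prox(x)|| = 2.2645
Step 4: Proximal objective.
0.5*||prox-x||^2 = 0.2665
lambda*||prox|| = 1.6531
Total = 1.9195


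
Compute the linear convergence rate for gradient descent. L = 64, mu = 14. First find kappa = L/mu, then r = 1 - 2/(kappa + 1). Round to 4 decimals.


Step 1: Compute the condition number.
kappa = L/mu = 64/14 = 4.5714
Step 2: Compute the convergence rate.
r = 1 - 2/(kappa + 1) = 1 - 2*mu/(L + mu) = (L - mu)/(L + mu) = 50/78 = 0.641


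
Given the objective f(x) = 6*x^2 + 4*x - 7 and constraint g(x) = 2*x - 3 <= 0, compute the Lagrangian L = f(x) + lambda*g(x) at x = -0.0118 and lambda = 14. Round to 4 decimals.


Step 1: Evaluate f(x).
f(-0.0118) = 6*(-0.0118)^2 + 4*(-0.0118) - 7 = -7.0464
Step 2: Evaluate g(x).
g(-0.0118) = 2*-0.0118 - 3 = -3.0236
Step 3: Compute Lagrangian.
L = -7.0464 + 14*-3.0236 = -49.3768


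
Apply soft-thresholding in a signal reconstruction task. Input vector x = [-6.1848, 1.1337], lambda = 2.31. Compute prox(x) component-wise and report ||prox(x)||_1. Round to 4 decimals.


Soft-thresholding with lambda = 2.31:
prox(-6.1848) = sign(-6.1848)*max(|-6.1848| - 2.31, 0) = -3.8748
prox(1.1337) = sign(1.1337)*max(|1.1337| - 2.31, 0) = 0.0
prox(x) = [-3.8748, 0.0]
||prox(x)||_1 = 3.8748 + 0.0 = 3.8748


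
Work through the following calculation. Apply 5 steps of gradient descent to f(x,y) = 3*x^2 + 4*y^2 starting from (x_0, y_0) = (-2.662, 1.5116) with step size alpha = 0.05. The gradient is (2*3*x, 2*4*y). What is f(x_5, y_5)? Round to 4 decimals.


Gradient descent on f(x,y) = 3*x^2 + 4*y^2.
Starting point: (-2.662, 1.5116), alpha = 0.05
Step 1: grad_x = 2*3*-2.662 = -15.972, grad_y = 2*4*1.5116 = 12.0928
  x_1 = -2.662 - 0.05*-15.972 = -1.8634
  y_1 = 1.5116 - 0.05*12.0928 = 0.907
Step 2: grad_x = 2*3*-1.8634 = -11.1804, grad_y = 2*4*0.907 = 7.2557
  x_2 = -1.8634 - 0.05*-11.1804 = -1.3044
  y_2 = 0.907 - 0.05*7.2557 = 0.5442
Step 3: grad_x = 2*3*-1.3044 = -7.8263, grad_y = 2*4*0.5442 = 4.3534
  x_3 = -1.3044 - 0.05*-7.8263 = -0.9131
  y_3 = 0.5442 - 0.05*4.3534 = 0.3265
Step 4: grad_x = 2*3*-0.9131 = -5.4784, grad_y = 2*4*0.3265 = 2.612
  x_4 = -0.9131 - 0.05*-5.4784 = -0.6391
  y_4 = 0.3265 - 0.05*2.612 = 0.1959
Step 5: grad_x = 2*3*-0.6391 = -3.8349, grad_y = 2*4*0.1959 = 1.5672
  x_5 = -0.6391 - 0.05*-3.8349 = -0.4474
  y_5 = 0.1959 - 0.05*1.5672 = 0.1175
f(-0.4474, 0.1175) = 3*(-0.4474)^2 + 4*0.1175^2 = 0.6558


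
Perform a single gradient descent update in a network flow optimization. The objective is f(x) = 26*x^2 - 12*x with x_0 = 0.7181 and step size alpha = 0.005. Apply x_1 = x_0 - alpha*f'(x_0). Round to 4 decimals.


We compute the gradient at x_0 and apply the update.
f'(x) = 52*x - 12
f'(0.7181) = 52*0.7181 - 12 = 25.3412
x_1 = 0.7181 - 0.005*25.3412 = 0.5914


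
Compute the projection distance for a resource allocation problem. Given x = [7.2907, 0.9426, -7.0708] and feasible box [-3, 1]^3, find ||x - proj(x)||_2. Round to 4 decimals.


Project each component onto [-3, 1].
clip(7.2907) = 1.0, clip(0.9426) = 0.9426, clip(-7.0708) = -3.0
Projection = [1.0, 0.9426, -3.0]
Squared diffs: [39.5729, 0.0, 16.5714]
Distance = sqrt(56.1443) = 7.493


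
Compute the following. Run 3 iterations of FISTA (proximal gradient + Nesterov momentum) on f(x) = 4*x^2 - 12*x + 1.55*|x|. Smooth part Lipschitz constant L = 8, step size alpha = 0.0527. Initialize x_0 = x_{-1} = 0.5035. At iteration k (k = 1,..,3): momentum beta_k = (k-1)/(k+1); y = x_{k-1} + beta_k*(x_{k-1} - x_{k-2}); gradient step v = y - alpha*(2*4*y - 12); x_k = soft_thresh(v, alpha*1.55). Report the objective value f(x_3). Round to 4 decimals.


FISTA on f(x) = 4*x^2 - 12*x + 1.55*|x|
L = 8, alpha = 0.0527
Iteration 1: beta = 0.0, y = 0.5035 + 0.0*(0.5035 - 0.5035) = 0.5035
  grad(y) = -7.972, v = y - alpha*grad = 0.9236
  prox(v) = soft_thresh(0.9236, 0.0817) = 0.8419
Iteration 2: beta = 0.3333, y = 0.8419 + 0.3333*(0.8419 - 0.5035) = 0.9548
  grad(y) = -4.362, v = y - alpha*grad = 1.1846
  prox(v) = soft_thresh(1.1846, 0.0817) = 1.1029
Iteration 3: beta = 0.5, y = 1.1029 + 0.5*(1.1029 - 0.8419) = 1.2334
  grad(y) = -2.1324, v = y - alpha*grad = 1.3458
  prox(v) = soft_thresh(1.3458, 0.0817) = 1.2641
f(x_3) = 4*1.2641^2 - 12*1.2641 + 1.55*|1.2641| = -6.8181


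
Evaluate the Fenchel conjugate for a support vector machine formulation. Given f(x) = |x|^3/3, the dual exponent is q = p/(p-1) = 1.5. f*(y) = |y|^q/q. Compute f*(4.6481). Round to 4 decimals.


The conjugate exponent q satisfies 1/p + 1/q = 1.
p = 3, so q = 3/(3 - 1) = 1.5
|y|^q = 4.6481^1.5 = 10.021
f*(4.6481) = 10.021 / 1.5 = 6.6807


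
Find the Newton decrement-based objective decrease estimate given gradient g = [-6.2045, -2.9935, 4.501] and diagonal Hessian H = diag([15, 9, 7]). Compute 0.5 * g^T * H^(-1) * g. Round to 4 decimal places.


Step 1: H is diagonal, so H^(-1) * g = [-0.4136, -0.3326, 0.643].
Step 2: g^T H^(-1) g = sum_i g_i^2 / H_ii
  = (-6.2045)^2/15 + (-2.9935)^2/9 + (4.501)^2/7
  = 2.5664 + 0.9957 + 2.8941 = 6.4562
Step 3: Objective decrease = 0.5 * g^T H^(-1) g = 3.2281


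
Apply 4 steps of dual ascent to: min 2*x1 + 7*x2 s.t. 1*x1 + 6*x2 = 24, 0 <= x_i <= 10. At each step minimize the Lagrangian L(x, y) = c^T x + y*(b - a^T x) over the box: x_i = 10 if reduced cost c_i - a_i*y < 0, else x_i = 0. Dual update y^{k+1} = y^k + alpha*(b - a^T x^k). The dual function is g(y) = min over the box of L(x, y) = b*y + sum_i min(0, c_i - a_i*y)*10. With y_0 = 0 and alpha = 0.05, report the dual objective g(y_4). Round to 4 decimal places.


Dual ascent for LP: min 2*x1 + 7*x2, 1*x1 + 6*x2 = 24, 0 <= x_i <= 10
Step 1: y^k = 0.0, reduced costs: (2.0, 7.0)
  x^k = (0.0, 0.0), subgradient = b - a^T x = 24.0
  y^{k+1} = 0.0 + 0.05*24.0 = 1.2
Step 2: y^k = 1.2, reduced costs: (0.8, -0.2)
  x^k = (0.0, 10.0), subgradient = b - a^T x = -36.0
  y^{k+1} = 1.2 + 0.05*-36.0 = -0.6
Step 3: y^k = -0.6, reduced costs: (2.6, 10.6)
  x^k = (0.0, 0.0), subgradient = b - a^T x = 24.0
  y^{k+1} = -0.6 + 0.05*24.0 = 0.6
Step 4: y^k = 0.6, reduced costs: (1.4, 3.4)
  x^k = (0.0, 0.0), subgradient = b - a^T x = 24.0
  y^{k+1} = 0.6 + 0.05*24.0 = 1.8
Dual objective at y_4 = 1.8: reduced costs (0.2, -3.8), box minimizer x = (0.0, 10.0)
g(y_4) = b*y + (c1 - a1*y)*x1 + (c2 - a2*y)*x2 = 24*1.8 + 0.2*0.0 + (-3.8)*10.0 = 43.2 + 0.0 - 38.0 = 5.2


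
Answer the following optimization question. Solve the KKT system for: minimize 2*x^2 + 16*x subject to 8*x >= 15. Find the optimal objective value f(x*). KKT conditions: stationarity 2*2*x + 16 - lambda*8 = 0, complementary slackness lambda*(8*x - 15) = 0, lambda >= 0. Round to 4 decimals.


Step 1: Try lambda = 0 (constraint inactive).
x_unc = -16/(2*2) = -4.0
Check: 8*-4.0 = -32.0 < 15 -- violated!
Step 2: Constraint must be active: 8*x = 15
x* = 15/8 = 1.875
lambda = (2*2*1.875 + 16)/8 = 2.9375
Step 3: Compute optimal value.
f(x*) = 2*1.875^2 + 16*1.875 = 37.0313


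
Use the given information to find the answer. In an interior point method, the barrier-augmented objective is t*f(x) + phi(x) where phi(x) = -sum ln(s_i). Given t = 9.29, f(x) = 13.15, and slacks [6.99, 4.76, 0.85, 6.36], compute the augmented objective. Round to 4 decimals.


Step 1: Compute log-barrier.
ln values: [1.9445, 1.5602, -0.1625, 1.85]
phi = -(1.9445 + 1.5602 - 0.1625 + 1.85) = -5.1922
Step 2: Compute augmented objective.
t*f(x) = 9.29*13.15 = 122.1635
Total = 122.1635 - 5.1922 = 116.9713


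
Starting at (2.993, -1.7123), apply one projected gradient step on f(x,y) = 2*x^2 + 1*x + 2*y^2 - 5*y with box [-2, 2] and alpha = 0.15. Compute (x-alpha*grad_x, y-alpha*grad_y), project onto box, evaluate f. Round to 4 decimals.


Step 1: Compute gradient at (2.993, -1.7123).
grad_x = 2*2*2.993 + 1 = 12.972
grad_y = 2*2*-1.7123 - 5 = -11.8492
Step 2: Gradient step.
x_raw = 2.993 - 0.15*12.972 = 1.0472
y_raw = -1.7123 - 0.15*-11.8492 = 0.0651
Step 3: Project onto [-2, 2].
x_proj = clip(1.0472) = 1.0472
y_proj = clip(0.0651) = 0.0651
Step 4: Evaluate f.
f(1.0472, 0.0651) = 2.9235


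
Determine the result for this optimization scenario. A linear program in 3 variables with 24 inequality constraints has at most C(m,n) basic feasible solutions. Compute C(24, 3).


Each vertex corresponds to some choice of n active constraints out of m, so the number of vertices is at most C(m, n) = m! / (n!(m-n)!).
m = 24, n = 3
Numerator: 24 * 23 * 22
Denominator: 3! = 6
C(24, 3) = 2024


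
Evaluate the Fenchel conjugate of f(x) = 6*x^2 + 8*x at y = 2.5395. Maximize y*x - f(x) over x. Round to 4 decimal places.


f*(y) = sup_x {y*x - a*x^2 - b*x} = sup_x {(y-b)*x - a*x^2}
FOC: (y - b) - 2a*x = 0 => x* = (y - b)/(2a)
x* = (2.5395 - 8)/(2*6) = -0.455
f*(2.5395) = (y-b)^2/(4a) = (2.5395 - 8)^2/(4*6)
= 29.8171/24 = 1.2424


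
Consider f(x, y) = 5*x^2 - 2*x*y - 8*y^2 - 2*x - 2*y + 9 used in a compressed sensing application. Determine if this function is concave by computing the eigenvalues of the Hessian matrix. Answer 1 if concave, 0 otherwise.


The Hessian of f(x,y) = 5*x^2 - 2*x*y - 8*y^2 - 2*x - 2*y + 9 is:
H = [[10, -2], [-2, -16]]
Trace = 10 - 16 = -6
Determinant = 10*-16 - (-2)^2 = -164
Discriminant = (-6)^2 - 4*-164 = 692.0
Eigenvalues: lambda_1 = -16.1529, lambda_2 = 10.1529
The function is not concave.

0


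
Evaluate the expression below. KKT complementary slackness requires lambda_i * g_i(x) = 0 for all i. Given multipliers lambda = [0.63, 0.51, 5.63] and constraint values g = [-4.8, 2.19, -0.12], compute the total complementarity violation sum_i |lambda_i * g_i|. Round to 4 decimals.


KKT complementary slackness check:
lambda_1 * g_1 = 0.63 * -4.8 = -3.024
lambda_2 * g_2 = 0.51 * 2.19 = 1.1169
lambda_3 * g_3 = 5.63 * -0.12 = -0.6756
Total violation = 3.024 + 1.1169 + 0.6756 = 4.8165


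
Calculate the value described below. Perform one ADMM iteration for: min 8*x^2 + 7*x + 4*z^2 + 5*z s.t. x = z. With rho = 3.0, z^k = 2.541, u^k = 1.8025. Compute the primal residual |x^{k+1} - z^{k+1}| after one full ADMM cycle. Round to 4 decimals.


ADMM iteration with rho = 3.0, z^k = 2.541, u^k = 1.8025
Step 1: x-update.
Minimize 8*x^2 + 7*x + (3.0/2)*(x - 2.541 + 1.8025)^2
FOC: (2*8 + 3.0)*x = -7 + 3.0*(2.541 - 1.8025)
x^{k+1} = -0.2518
Step 2: z-update.
Minimize 4*z^2 + 5*z + (3.0/2)*(-0.2518 - z + 1.8025)^2
FOC: (2*4 + 3.0)*z = -5 + 3.0*(-0.2518 + 1.8025)
z^{k+1} = -0.0316
Step 3: u-update.
u^{k+1} = 1.8025 - 0.2518 + 0.0316 = 1.5823
Step 4: Primal residual = |-0.2518 + 0.0316| = 0.2202


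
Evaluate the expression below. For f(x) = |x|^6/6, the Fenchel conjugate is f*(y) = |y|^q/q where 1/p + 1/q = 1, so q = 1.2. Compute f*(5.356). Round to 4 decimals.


The conjugate exponent q satisfies 1/p + 1/q = 1.
p = 6, so q = 6/(6 - 1) = 1.2
|y|^q = 5.356^1.2 = 7.4922
f*(5.356) = 7.4922 / 1.2 = 6.2435


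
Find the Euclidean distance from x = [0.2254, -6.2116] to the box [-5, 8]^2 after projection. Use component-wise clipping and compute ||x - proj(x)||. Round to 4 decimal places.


Project each component onto [-5, 8].
clip(0.2254) = 0.2254, clip(-6.2116) = -5.0
Projection = [0.2254, -5.0]
Squared diffs: [0.0, 1.468]
Distance = sqrt(1.468) = 1.2116


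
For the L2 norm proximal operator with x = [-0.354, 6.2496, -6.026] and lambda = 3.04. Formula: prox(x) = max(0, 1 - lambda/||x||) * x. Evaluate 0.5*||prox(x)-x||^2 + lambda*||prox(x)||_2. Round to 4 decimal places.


Step 1: Compute ||x||.
||x|| = 8.6888
Step 2: Compute scaling factor.
scale = max(0, 1 - 3.04/8.6888) = 0.6501
Step 3: prox(x) = [-0.2301, 4.063, -3.9177]
||prox(x)|| = 5.6488
Step 4: Proximal objective.
0.5*||prox-x||^2 = 4.6208
lambda*||prox|| = 17.1724
Total = 21.7932


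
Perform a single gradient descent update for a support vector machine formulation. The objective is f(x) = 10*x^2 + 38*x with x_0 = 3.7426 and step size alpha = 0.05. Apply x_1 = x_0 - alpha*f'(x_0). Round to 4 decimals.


We compute the gradient at x_0 and apply the update.
f'(x) = 20*x + 38
f'(3.7426) = 20*3.7426 + 38 = 112.852
x_1 = 3.7426 - 0.05*112.852 = -1.9


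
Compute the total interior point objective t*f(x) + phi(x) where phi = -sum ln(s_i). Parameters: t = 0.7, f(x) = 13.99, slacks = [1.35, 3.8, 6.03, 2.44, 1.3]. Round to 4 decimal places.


Step 1: Compute log-barrier.
ln values: [0.3001, 1.335, 1.7967, 0.892, 0.2624]
phi = -(0.3001 + 1.335 + 1.7967 + 0.892 + 0.2624) = -4.5862
Step 2: Compute augmented objective.
t*f(x) = 0.7*13.99 = 9.793
Total = 9.793 - 4.5862 = 5.2068


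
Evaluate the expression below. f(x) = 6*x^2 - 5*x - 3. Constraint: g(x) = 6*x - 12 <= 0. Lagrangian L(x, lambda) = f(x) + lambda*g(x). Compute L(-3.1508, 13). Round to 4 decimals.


Step 1: Evaluate f(x).
f(-3.1508) = 6*(-3.1508)^2 - 5*(-3.1508) - 3 = 72.3192
Step 2: Evaluate g(x).
g(-3.1508) = 6*-3.1508 - 12 = -30.9048
Step 3: Compute Lagrangian.
L = 72.3192 + 13*-30.9048 = -329.4432


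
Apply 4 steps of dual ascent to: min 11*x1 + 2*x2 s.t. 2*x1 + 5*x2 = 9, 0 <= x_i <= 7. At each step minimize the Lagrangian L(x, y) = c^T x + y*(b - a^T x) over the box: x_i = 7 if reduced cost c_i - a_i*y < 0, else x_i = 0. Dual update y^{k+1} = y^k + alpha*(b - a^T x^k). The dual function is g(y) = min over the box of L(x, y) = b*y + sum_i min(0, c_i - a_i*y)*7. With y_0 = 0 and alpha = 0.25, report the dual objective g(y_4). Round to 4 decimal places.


Dual ascent for LP: min 11*x1 + 2*x2, 2*x1 + 5*x2 = 9, 0 <= x_i <= 7
Step 1: y^k = 0.0, reduced costs: (11.0, 2.0)
  x^k = (0.0, 0.0), subgradient = b - a^T x = 9.0
  y^{k+1} = 0.0 + 0.25*9.0 = 2.25
Step 2: y^k = 2.25, reduced costs: (6.5, -9.25)
  x^k = (0.0, 7.0), subgradient = b - a^T x = -26.0
  y^{k+1} = 2.25 + 0.25*-26.0 = -4.25
Step 3: y^k = -4.25, reduced costs: (19.5, 23.25)
  x^k = (0.0, 0.0), subgradient = b - a^T x = 9.0
  y^{k+1} = -4.25 + 0.25*9.0 = -2.0
Step 4: y^k = -2.0, reduced costs: (15.0, 12.0)
  x^k = (0.0, 0.0), subgradient = b - a^T x = 9.0
  y^{k+1} = -2.0 + 0.25*9.0 = 0.25
Dual objective at y_4 = 0.25: reduced costs (10.5, 0.75), box minimizer x = (0.0, 0.0)
g(y_4) = b*y + (c1 - a1*y)*x1 + (c2 - a2*y)*x2 = 9*0.25 + 10.5*0.0 + 0.75*0.0 = 2.25 + 0.0 + 0.0 = 2.25


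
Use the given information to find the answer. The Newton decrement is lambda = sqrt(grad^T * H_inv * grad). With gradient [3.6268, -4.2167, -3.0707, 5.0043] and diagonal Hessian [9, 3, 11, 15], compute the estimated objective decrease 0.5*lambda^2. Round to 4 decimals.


Step 1: H is diagonal, so H^(-1) * g = [0.403, -1.4056, -0.2792, 0.3336].
Step 2: g^T H^(-1) g = sum_i g_i^2 / H_ii
  = (3.6268)^2/9 + (-4.2167)^2/3 + (-3.0707)^2/11 + (5.0043)^2/15
  = 1.4615 + 5.9269 + 0.8572 + 1.6695 = 9.9151
Step 3: Objective decrease = 0.5 * g^T H^(-1) g = 4.9576
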